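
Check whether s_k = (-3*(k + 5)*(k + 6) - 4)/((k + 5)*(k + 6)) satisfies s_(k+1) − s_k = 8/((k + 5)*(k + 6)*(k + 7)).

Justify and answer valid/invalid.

s_(k+1) = (-3*(k + 6)*(k + 7) - 4)/((k + 6)*(k + 7))
s_(k+1) − s_k = 8/(k**3 + 18*k**2 + 107*k + 210)
(s_(k+1) − s_k) − t_k = 0

valid (s_(k+1) − s_k reduces to t_k)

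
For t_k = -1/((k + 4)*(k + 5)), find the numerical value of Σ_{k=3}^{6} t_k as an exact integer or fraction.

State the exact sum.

Step 1: r(k) = (k + 4)/(k + 6).
So A=k + 4 and B=k + 6, with C=1.
f must satisfy (k + 4)·f(k+1) − (k + 5)·f(k) = 1.
Degrees (1,1,0) ⇒ d ≤ 1.
Match coefficients ⇒ f(k) = k/4.
Get s_k = R·t_k = -k/(4*k + 16) with R(k) = B(k−1)f(k)/C(k) = k*(k + 5)/4.
s_(k+1) − s_k = -1/(k**2 + 9*k + 20) = t_k.
Telescoping: Σ = s_(7) − s_(3) = -7/44 − (-3/28) = -4/77.

Σ = -4/77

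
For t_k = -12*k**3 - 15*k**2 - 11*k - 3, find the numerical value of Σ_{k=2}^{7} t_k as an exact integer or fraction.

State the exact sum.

Σ = -11796

t_(k+1)/t_k = (12*k**3 + 51*k**2 + 77*k + 41)/(12*k**3 + 15*k**2 + 11*k + 3).
Factor: A=1; B=1; C=k**3 + 5*k**2/4 + 11*k/12 + 1/4.
f must satisfy (1)·f(k+1) − (1)·f(k) = k**3 + 5*k**2/4 + 11*k/12 + 1/4.
deg f ≤ 4 (via 0,0,3).
Coefficient equations give f(k) = k**2*(3*k**2 - k + 1)/12.
Certificate R = B(k−1)f/C = k**2*(3*k**2 - k + 1)/(12*k**3 + 15*k**2 + 11*k + 3) gives s_k = k**2*(-3*k**2 + k - 1).
Δs = -12*k**3 - 15*k**2 - 11*k - 3, as required.
Evaluate s at k=8 and k=2: -11840 and -44; difference -11796.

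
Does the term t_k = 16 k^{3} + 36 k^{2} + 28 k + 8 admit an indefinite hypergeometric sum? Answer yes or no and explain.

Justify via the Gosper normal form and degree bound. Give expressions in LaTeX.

The ratio is (4*k**3 + 21*k**2 + 37*k + 22)/(4*k**3 + 9*k**2 + 7*k + 2).
Take A(k)=1, B(k)=1, C(k)=k**3 + 9*k**2/4 + 7*k/4 + 1/2.
Key eq: (1)·f(k+1) = (1)·f(k) + (k**3 + 9*k**2/4 + 7*k/4 + 1/2).
Bound: deg f ≤ 4.
A polynomial solution: f(k) = k**3*(k + 1)/4.
Get s_k = R·t_k = 4*k**3*(k + 1) with R(k) = B(k−1)f(k)/C(k) = k**3/(4*k**2 + 5*k + 2).
Δs = 16*k**3 + 36*k**2 + 28*k + 8, as required.

Yes. s_k = 4 k^{3} \left(k + 1\right).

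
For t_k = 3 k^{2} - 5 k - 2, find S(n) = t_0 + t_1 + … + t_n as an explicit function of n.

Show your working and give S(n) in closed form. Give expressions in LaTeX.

S(n) = n^{3} - n^{2} - 4 n - 2

Step 1: r(k) = (3*k**2 + k - 4)/(3*k**2 - 5*k - 2).
Gosper form: A/B · C(k+1)/C(k) with A=1, B=1, C=k**2 - 5*k/3 - 2/3.
Key eq: (1)·f(k+1) = (1)·f(k) + (k**2 - 5*k/3 - 2/3).
d = 3 from the (0,0,2) case.
Solve for f: f(k) = k*(k**2 - 4*k + 1)/3 (degree 3 ≤ 3).
So s_k = (B(k−1)f/C)·t_k = (k*(k**2 - 4*k + 1)/((k - 2)*(3*k + 1)))·t_k = k*(k**2 - 4*k + 1).
Δs = 3*k**2 - 5*k - 2, as required.
Evaluate: s_(n+1) = n**3 - n**2 - 4*n - 2; subtract s_(0) = 0 ⇒ S(n) = n**3 - n**2 - 4*n - 2.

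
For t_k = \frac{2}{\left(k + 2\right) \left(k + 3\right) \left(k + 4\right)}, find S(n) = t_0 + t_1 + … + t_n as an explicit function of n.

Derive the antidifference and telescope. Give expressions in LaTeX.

The ratio is (k + 2)/(k + 5).
So A=k + 2 and B=k + 5, with C=1.
Key eq: (k + 2)·f(k+1) = (k + 4)·f(k) + (1).
From deg A=1, deg B=1, deg C=0: d=2.
A polynomial solution: f(k) = k*(k + 5)/12.
So s_k = (B(k−1)f/C)·t_k = (k*(k + 4)*(k + 5)/12)·t_k = k*(k + 5)/(6*(k + 2)*(k + 3)).
Δs = 2/(k**3 + 9*k**2 + 26*k + 24), as required.
s_(n+1) = (n**2 + 7*n + 6)/(6*(n**2 + 7*n + 12)) and s_(0) = 0, so S(n) = (n**2 + 7*n + 6)/(6*(n**2 + 7*n + 12)).

S(n) = \frac{n^{2} + 7 n + 6}{6 \left(n^{2} + 7 n + 12\right)}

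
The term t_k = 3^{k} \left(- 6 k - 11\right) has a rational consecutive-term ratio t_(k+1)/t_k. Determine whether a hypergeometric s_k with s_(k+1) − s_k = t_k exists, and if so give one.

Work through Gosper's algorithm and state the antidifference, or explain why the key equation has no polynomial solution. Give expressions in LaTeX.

s_k = 3^{k} \left(- 3 k - 1\right)

r(k) = 3*(6*k + 17)/(6*k + 11) after simplifying.
Gosper form: A/B · C(k+1)/C(k) with A=3, B=1, C=k + 11/6.
Set up (3)·f(k+1) − (1)·f(k) − (k + 11/6) = 0.
Degrees (0,0,1) ⇒ d ≤ 1.
Coefficient equations give f(k) = (3*k + 1)/6.
Certificate R = B(k−1)f/C = (3*k + 1)/(6*k + 11) gives s_k = 3**k*(-3*k - 1).
s_(k+1) − s_k = 3**k*(-6*k - 11) = t_k.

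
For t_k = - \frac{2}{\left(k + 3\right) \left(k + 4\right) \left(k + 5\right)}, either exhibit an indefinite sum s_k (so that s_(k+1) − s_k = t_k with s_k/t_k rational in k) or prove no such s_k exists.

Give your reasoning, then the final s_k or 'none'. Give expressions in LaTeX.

s_k = \frac{k \left(- k - 7\right)}{12 \left(k + 3\right) \left(k + 4\right)}

t_(k+1)/t_k = (k + 3)/(k + 6).
Take A(k)=k + 3, B(k)=k + 6, C(k)=1.
Set up (k + 3)·f(k+1) − (k + 5)·f(k) − (1) = 0.
d = 2 from the (1,1,0) case.
Match coefficients ⇒ f(k) = k*(k + 7)/24.
Get s_k = R·t_k = k*(-k - 7)/(12*(k + 3)*(k + 4)) with R(k) = B(k−1)f(k)/C(k) = k*(k + 5)*(k + 7)/24.
Check: Δs_k = -2/(k**3 + 12*k**2 + 47*k + 60). ✓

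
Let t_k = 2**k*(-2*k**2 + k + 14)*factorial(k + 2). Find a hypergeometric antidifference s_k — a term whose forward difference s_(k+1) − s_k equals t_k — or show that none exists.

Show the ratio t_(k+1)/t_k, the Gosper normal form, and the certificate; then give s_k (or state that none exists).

Compute t_(k+1)/t_k: get 2*(k + 3)*(k - 2*(k + 1)**2 + 15)/(-2*k**2 + k + 14).
Gosper form: A/B · C(k+1)/C(k) with A=2*k + 6, B=1, C=k**2 - k/2 - 7.
Need (2*k + 6)·f(k+1) − (1)·f(k) = k**2 - k/2 - 7.
deg f ≤ 1 (via 1,0,2).
A polynomial solution: f(k) = (k - 4)/2.
Get s_k = R·t_k = -2**k*(k - 4)*factorial(k + 2) with R(k) = B(k−1)f(k)/C(k) = (k - 4)/(2*k**2 - k - 14).
Δs = 2**k*(-2*k**2 + k + 14)*factorial(k + 2), as required.

s_k = -2**k*(k - 4)*factorial(k + 2)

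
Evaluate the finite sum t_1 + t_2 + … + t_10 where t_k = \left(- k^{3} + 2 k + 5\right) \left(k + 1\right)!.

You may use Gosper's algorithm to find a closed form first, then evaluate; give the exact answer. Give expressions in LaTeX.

r(k) = (k + 2)*(2*k - (k + 1)**3 + 7)/(-k**3 + 2*k + 5) after simplifying.
Gosper form: A/B · C(k+1)/C(k) with A=k + 2, B=1, C=k**3 - 2*k - 5.
Set up (k + 2)·f(k+1) − (1)·f(k) − (k**3 - 2*k - 5) = 0.
From deg A=1, deg B=0, deg C=3: d=2.
Coefficient equations give f(k) = k**2 - 3*k - 1.
Then R = B(k−1)f/C = (k**2 - 3*k - 1)/(k**3 - 2*k - 5), so s_k = R(k)·t_k = (-k**2 + 3*k + 1)*factorial(k + 1).
Verify: (-k**3 + 2*k + 5)*factorial(k + 1) matches t_k.
Evaluate s at k=11 and k=1: -41673139200 and 6; difference -41673139206.

Σ = -41673139206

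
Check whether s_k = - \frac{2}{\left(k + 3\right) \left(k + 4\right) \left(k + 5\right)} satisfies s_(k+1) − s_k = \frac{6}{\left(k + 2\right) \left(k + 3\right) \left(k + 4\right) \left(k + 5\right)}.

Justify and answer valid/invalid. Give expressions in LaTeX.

s_(k+1) = -2/((k + 4)*(k + 5)*(k + 6))
s_(k+1) − s_k = 6/((k + 3)*(k + 4)*(k + 5)*(k + 6))
(s_(k+1) − s_k) − t_k = -24/((k + 2)*(k + 3)*(k + 4)*(k + 5)*(k + 6))

Invalid: residual - \frac{24}{k^{5} + 20 k^{4} + 155 k^{3} + 580 k^{2} + 1044 k + 720} ≠ 0.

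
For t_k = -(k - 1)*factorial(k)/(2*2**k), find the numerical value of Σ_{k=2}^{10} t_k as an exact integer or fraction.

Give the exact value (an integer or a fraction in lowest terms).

t_(k+1)/t_k = k*(k + 1)/(2*(k - 1)).
Gosper form: A/B · C(k+1)/C(k) with A=k/2 + 1/2, B=1, C=k - 1.
f must satisfy (k/2 + 1/2)·f(k+1) − (1)·f(k) = k - 1.
d = 0 from the (1,0,1) case.
Coefficient equations give f(k) = 2.
Certificate R = B(k−1)f/C = 2/(k - 1) gives s_k = -factorial(k)/2**k.
Check: Δs_k = -(k - 1)*factorial(k)/(2*2**k). ✓
Evaluate s at k=11 and k=2: -155925/8 and -1/2; difference -155921/8.

Σ = -155921/8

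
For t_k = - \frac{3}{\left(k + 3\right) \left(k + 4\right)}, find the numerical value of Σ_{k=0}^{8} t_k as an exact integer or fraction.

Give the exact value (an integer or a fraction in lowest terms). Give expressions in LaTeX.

Ratio r(k) = (k + 3)/(k + 5).
So A=k + 3 and B=k + 5, with C=1.
Need (k + 3)·f(k+1) − (k + 4)·f(k) = 1.
deg f ≤ 1 (via 1,1,0).
Solving with deg f ≤ 1: f(k) = k/3.
Get s_k = R·t_k = -k/(k + 3) with R(k) = B(k−1)f(k)/C(k) = k*(k + 4)/3.
Verify: -3/(k**2 + 7*k + 12) matches t_k.
Sum = s_(9) − s_(0); s_(9) = -3/4, s_(0) = 0 ⇒ -3/4.

Σ = -3/4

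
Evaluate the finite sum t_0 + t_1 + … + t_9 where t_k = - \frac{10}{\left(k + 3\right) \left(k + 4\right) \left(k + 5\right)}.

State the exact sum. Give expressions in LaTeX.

The ratio is (k + 3)/(k + 6).
Take A(k)=k + 3, B(k)=k + 6, C(k)=1.
Set up (k + 3)·f(k+1) − (k + 5)·f(k) − (1) = 0.
From deg A=1, deg B=1, deg C=0: d=2.
Coefficient equations give f(k) = k*(k + 7)/24.
Get s_k = R·t_k = 5*k*(-k - 7)/(12*(k + 3)*(k + 4)) with R(k) = B(k−1)f(k)/C(k) = k*(k + 5)*(k + 7)/24.
Check: Δs_k = -10/(k**3 + 12*k**2 + 47*k + 60). ✓
Σ_(k=0)^(9) t_k = s_(10) − s_(0) = -425/1092 − (0) = -425/1092.

Σ = -425/1092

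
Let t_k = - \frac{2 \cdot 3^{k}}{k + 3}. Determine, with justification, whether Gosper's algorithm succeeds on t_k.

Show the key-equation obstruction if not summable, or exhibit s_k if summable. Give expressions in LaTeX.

No. Not Gosper-summable.

Ratio r(k) = 3*(k + 3)/(k + 4).
Gosper form: A/B · C(k+1)/C(k) with A=3*k + 9, B=k + 4, C=1.
Need (3*k + 9)·f(k+1) − (k + 3)·f(k) = 1.
Bound: deg f ≤ -1.
Bound -1 < 0, so the key equation has no polynomial solution.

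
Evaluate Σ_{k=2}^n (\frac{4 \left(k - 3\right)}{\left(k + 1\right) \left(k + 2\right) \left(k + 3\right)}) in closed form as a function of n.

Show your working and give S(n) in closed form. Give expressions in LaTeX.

S(n) = \frac{n^{2} - 7 n + 6}{3 \left(n^{2} + 5 n + 6\right)}

Ratio r(k) = (k - 2)*(k + 1)/((k - 3)*(k + 4)).
Factor: A=k + 1; B=k + 4; C=k - 3.
f must satisfy (k + 1)·f(k+1) − (k + 3)·f(k) = k - 3.
Bound: deg f ≤ 2.
Solve for f: f(k) = -k*(k + 5)/2 (degree 2 ≤ 2).
Certificate R = B(k−1)f/C = -k*(k + 3)*(k + 5)/(2*(k - 3)) gives s_k = 2*k*(-k - 5)/((k + 1)*(k + 2)).
Verify: 4*(k - 3)/(k**3 + 6*k**2 + 11*k + 6) matches t_k.
s_(n+1) = 2*(-n**2 - 7*n - 6)/(n**2 + 5*n + 6) and s_(2) = -7/3, so S(n) = (n**2 - 7*n + 6)/(3*(n**2 + 5*n + 6)).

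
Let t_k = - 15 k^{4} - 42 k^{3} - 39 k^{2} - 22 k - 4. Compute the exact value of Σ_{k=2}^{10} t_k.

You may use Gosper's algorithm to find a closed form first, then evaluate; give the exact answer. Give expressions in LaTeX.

Step 1: r(k) = (15*k**4 + 102*k**3 + 255*k**2 + 286*k + 122)/(15*k**4 + 42*k**3 + 39*k**2 + 22*k + 4).
Normal form (A,B,C) = (1, 1, k**4 + 14*k**3/5 + 13*k**2/5 + 22*k/15 + 4/15).
Set up (1)·f(k+1) − (1)·f(k) − (k**4 + 14*k**3/5 + 13*k**2/5 + 22*k/15 + 4/15) = 0.
Degrees (0,0,4) ⇒ d ≤ 5.
Match coefficients ⇒ f(k) = k*(3*k**4 + 3*k**3 - 3*k**2 + 2*k - 1)/15.
Then R = B(k−1)f/C = k*(3*k**4 + 3*k**3 - 3*k**2 + 2*k - 1)/(15*k**4 + 42*k**3 + 39*k**2 + 22*k + 4), so s_k = R(k)·t_k = k*(-3*k**4 - 3*k**3 + 3*k**2 - 2*k + 1).
s_(k+1) − s_k = -15*k**4 - 42*k**3 - 39*k**2 - 22*k - 4 = t_k.
Sum = s_(11) − s_(2); s_(11) = -523314, s_(2) = -126 ⇒ -523188.

Σ = -523188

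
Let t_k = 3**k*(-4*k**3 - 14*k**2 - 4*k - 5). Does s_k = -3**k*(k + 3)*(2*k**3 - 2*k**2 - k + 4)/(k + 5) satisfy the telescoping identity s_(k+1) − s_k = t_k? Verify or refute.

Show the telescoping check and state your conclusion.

Invalid: residual 3**k*(8*k**4 + 64*k**3 + 152*k**2 + 52*k + 42)/(k**2 + 11*k + 30) ≠ 0.

s_(k+1) = 3**(k + 1)*(k + 4)*(k - 2*(k + 1)**3 + 2*(k + 1)**2 - 3)/(k + 6)
s_(k+1) − s_k = 3**k*(-4*k**5 - 50*k**4 - 214*k**3 - 317*k**2 - 123*k - 108)/(k**2 + 11*k + 30)
(s_(k+1) − s_k) − t_k = 3**k*(8*k**4 + 64*k**3 + 152*k**2 + 52*k + 42)/(k**2 + 11*k + 30)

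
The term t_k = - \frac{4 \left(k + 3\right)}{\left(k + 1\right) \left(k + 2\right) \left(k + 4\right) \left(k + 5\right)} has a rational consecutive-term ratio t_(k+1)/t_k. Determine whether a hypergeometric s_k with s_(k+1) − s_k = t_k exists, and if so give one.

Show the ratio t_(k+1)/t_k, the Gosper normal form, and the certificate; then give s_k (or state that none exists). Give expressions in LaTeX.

r(k) = (k + 1)*(k + 4)**2/((k + 3)**2*(k + 6)) after simplifying.
Normal form (A,B,C) = (k + 1, k + 6, k**2 + 6*k + 9).
f must satisfy (k + 1)·f(k+1) − (k + 5)·f(k) = k**2 + 6*k + 9.
Degrees (1,1,2) ⇒ d ≤ 4.
A polynomial solution: f(k) = k*(k + 2)*(k + 3)*(k + 5)/8.
R(k) = B(k−1)·f(k)/C(k) = k*(k + 2)*(k + 5)**2/(8*(k + 3)); s_k = R·t_k = k*(-k - 5)/(2*(k**2 + 5*k + 4)).
s_(k+1) − s_k = 4*(-k - 3)/(k**4 + 12*k**3 + 49*k**2 + 78*k + 40) = t_k.

s_k = \frac{k \left(- k - 5\right)}{2 \left(k^{2} + 5 k + 4\right)}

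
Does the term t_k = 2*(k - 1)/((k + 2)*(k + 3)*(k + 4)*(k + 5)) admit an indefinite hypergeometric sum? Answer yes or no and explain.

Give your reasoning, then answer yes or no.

Yes. s_k = -k/((k + 2)*(k + 3)*(k + 4)).

r(k) = k*(k + 2)/((k - 1)*(k + 6)) after simplifying.
Normal form (A,B,C) = (k + 2, k + 6, k - 1).
Set up (k + 2)·f(k+1) − (k + 5)·f(k) − (k - 1) = 0.
Degrees (1,1,1) ⇒ d ≤ 3.
Solving with deg f ≤ 3: f(k) = -k/2.
Get s_k = R·t_k = -k/((k + 2)*(k + 3)*(k + 4)) with R(k) = B(k−1)f(k)/C(k) = -k*(k + 5)/(2*(k - 1)).
Verify: 2*(k - 1)/(k**4 + 14*k**3 + 71*k**2 + 154*k + 120) matches t_k.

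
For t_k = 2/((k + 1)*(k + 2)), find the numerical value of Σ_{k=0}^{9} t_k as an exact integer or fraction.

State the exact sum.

The ratio is (k + 1)/(k + 3).
Gosper form: A/B · C(k+1)/C(k) with A=k + 1, B=k + 3, C=1.
f must satisfy (k + 1)·f(k+1) − (k + 2)·f(k) = 1.
Degrees (1,1,0) ⇒ d ≤ 1.
Coefficient equations give f(k) = k.
Then R = B(k−1)f/C = k*(k + 2), so s_k = R(k)·t_k = 2*k/(k + 1).
Verify: 2/(k**2 + 3*k + 2) matches t_k.
Σ_(k=0)^(9) t_k = s_(10) − s_(0) = 20/11 − (0) = 20/11.

Σ = 20/11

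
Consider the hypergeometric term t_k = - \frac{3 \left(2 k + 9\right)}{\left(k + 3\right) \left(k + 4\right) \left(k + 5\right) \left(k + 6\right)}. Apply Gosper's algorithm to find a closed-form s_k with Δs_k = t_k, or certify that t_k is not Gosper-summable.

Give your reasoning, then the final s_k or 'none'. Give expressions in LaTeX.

s_k = \frac{k \left(- k - 8\right)}{5 \left(k^{2} + 8 k + 15\right)}

t_(k+1)/t_k = (k + 3)*(2*k + 11)/((k + 7)*(2*k + 9)).
Gosper form: A/B · C(k+1)/C(k) with A=k + 3, B=k + 7, C=k + 9/2.
f must satisfy (k + 3)·f(k+1) − (k + 6)·f(k) = k + 9/2.
d = 3 from the (1,1,1) case.
Solve for f: f(k) = k*(k + 4)*(k + 8)/30 (degree 3 ≤ 3).
R(k) = B(k−1)·f(k)/C(k) = k*(k + 4)*(k + 6)*(k + 8)/(15*(2*k + 9)); s_k = R·t_k = k*(-k - 8)/(5*(k**2 + 8*k + 15)).
Verify: 3*(-2*k - 9)/(k**4 + 18*k**3 + 119*k**2 + 342*k + 360) matches t_k.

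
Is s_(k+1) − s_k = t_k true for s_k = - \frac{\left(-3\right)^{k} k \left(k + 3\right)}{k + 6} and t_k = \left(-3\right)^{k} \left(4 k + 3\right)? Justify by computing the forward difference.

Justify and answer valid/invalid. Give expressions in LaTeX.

Invalid: residual \frac{\left(-3\right)^{k + 1} \left(4 k^{2} + 28 k + 18\right)}{k^{2} + 13 k + 42} ≠ 0.

s_(k+1) = 3*(-3)**k*(k + 1)*(k + 4)/(k + 7)
s_(k+1) − s_k = (-3)**k*(4*k**3 + 43*k**2 + 123*k + 72)/(k**2 + 13*k + 42)
(s_(k+1) − s_k) − t_k = (-3)**(k + 1)*(4*k**2 + 28*k + 18)/(k**2 + 13*k + 42)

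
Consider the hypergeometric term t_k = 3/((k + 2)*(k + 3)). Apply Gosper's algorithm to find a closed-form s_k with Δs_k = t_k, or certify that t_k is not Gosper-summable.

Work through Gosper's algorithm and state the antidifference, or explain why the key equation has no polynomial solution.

s_k = 3*k/(2*(k + 2))

t_(k+1)/t_k = (k + 2)/(k + 4).
Factor: A=k + 2; B=k + 4; C=1.
Need (k + 2)·f(k+1) − (k + 3)·f(k) = 1.
Degrees (1,1,0) ⇒ d ≤ 1.
A polynomial solution: f(k) = k/2.
R(k) = B(k−1)·f(k)/C(k) = k*(k + 3)/2; s_k = R·t_k = 3*k/(2*(k + 2)).
s_(k+1) − s_k = 3/(k**2 + 5*k + 6) = t_k.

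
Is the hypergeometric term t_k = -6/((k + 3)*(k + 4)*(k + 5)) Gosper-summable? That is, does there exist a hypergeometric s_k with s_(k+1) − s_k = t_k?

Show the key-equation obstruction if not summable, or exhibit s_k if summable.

Step 1: r(k) = (k + 3)/(k + 6).
Factor: A=k + 3; B=k + 6; C=1.
f must satisfy (k + 3)·f(k+1) − (k + 5)·f(k) = 1.
deg f ≤ 2 (via 1,1,0).
Solving with deg f ≤ 2: f(k) = k*(k + 7)/24.
Get s_k = R·t_k = k*(-k - 7)/(4*(k + 3)*(k + 4)) with R(k) = B(k−1)f(k)/C(k) = k*(k + 5)*(k + 7)/24.
Δs = -6/(k**3 + 12*k**2 + 47*k + 60), as required.

Yes. s_k = k*(-k - 7)/(4*(k + 3)*(k + 4)).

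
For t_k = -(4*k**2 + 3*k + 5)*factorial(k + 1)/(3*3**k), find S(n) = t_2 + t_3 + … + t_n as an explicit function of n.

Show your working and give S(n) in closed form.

S(n) = 3**(-n - 1)*(22*3**n - 4*n**3*factorial(n) - 19*n**2*factorial(n) - 29*n*factorial(n) - 14*factorial(n))

Compute t_(k+1)/t_k: get (k + 2)*(3*k + 4*(k + 1)**2 + 8)/(3*(4*k**2 + 3*k + 5)).
A = k/3 + 2/3, B = 1, C = k**2 + 3*k/4 + 5/4.
f must satisfy (k/3 + 2/3)·f(k+1) − (1)·f(k) = k**2 + 3*k/4 + 5/4.
d = 1 from the (1,0,2) case.
Solving with deg f ≤ 1: f(k) = 3*(4*k + 3)/4.
R(k) = B(k−1)·f(k)/C(k) = 3*(4*k + 3)/(4*k**2 + 3*k + 5); s_k = R·t_k = -(4*k + 3)*factorial(k + 1)/3**k.
Verify: -(4*k**2 + 3*k + 5)*factorial(k + 1)/(3*3**k) matches t_k.
Σ_(k=2)^n t_k = s_(n+1) − s_(2) = (-3**(-n - 1)*(4*n + 7)*factorial(n + 2)) − (-22/3), i.e. 3**(-n - 1)*(22*3**n - 4*n**3*factorial(n) - 19*n**2*factorial(n) - 29*n*factorial(n) - 14*factorial(n)).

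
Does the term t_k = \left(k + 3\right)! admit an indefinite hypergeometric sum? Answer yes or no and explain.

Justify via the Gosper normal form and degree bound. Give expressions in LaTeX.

No; the degree bound rules out any f.

t_(k+1)/t_k = k + 4.
So A=k + 4 and B=1, with C=1.
f must satisfy (k + 4)·f(k+1) − (1)·f(k) = 1.
deg f ≤ -1 (via 1,0,0).
Negative degree bound (-1): no f exists, t_k not Gosper-summable.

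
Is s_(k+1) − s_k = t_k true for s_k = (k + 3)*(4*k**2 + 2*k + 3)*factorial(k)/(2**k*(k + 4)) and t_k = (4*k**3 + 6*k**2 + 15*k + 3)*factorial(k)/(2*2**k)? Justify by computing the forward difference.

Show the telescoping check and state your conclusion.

Invalid: residual -(4*k**4 + 22*k**3 + 31*k**2 + 59*k + 6)*factorial(k)/(2*2**k*(k + 4)*(k + 5)) ≠ 0.

s_(k+1) = (k + 4)*(4*k**2 + 10*k + 9)*factorial(k + 1)/(2*2**k*(k + 5))
s_(k+1) − s_k = (4*k**5 + 38*k**4 + 127*k**3 + 227*k**2 + 268*k + 54)*factorial(k)/(2*2**k*(k + 4)*(k + 5))
(s_(k+1) − s_k) − t_k = -(4*k**4 + 22*k**3 + 31*k**2 + 59*k + 6)*factorial(k)/(2*2**k*(k + 4)*(k + 5))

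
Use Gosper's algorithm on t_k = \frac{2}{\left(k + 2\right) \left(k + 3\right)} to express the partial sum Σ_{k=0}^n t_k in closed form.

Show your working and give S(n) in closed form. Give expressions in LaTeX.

S(n) = \frac{n + 1}{n + 3}

r(k) = (k + 2)/(k + 4) after simplifying.
Gosper form: A/B · C(k+1)/C(k) with A=k + 2, B=k + 4, C=1.
Need (k + 2)·f(k+1) − (k + 3)·f(k) = 1.
From deg A=1, deg B=1, deg C=0: d=1.
Solving with deg f ≤ 1: f(k) = k/2.
So s_k = (B(k−1)f/C)·t_k = (k*(k + 3)/2)·t_k = k/(k + 2).
Δs = 2/(k**2 + 5*k + 6), as required.
Evaluate: s_(n+1) = (n + 1)/(n + 3); subtract s_(0) = 0 ⇒ S(n) = (n + 1)/(n + 3).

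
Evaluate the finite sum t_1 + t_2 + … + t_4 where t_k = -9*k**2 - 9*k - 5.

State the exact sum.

Σ = -380

Ratio r(k) = (9*k**2 + 27*k + 23)/(9*k**2 + 9*k + 5).
Gosper form: A/B · C(k+1)/C(k) with A=1, B=1, C=k**2 + k + 5/9.
Set up (1)·f(k+1) − (1)·f(k) − (k**2 + k + 5/9) = 0.
From deg A=0, deg B=0, deg C=2: d=3.
Solving with deg f ≤ 3: f(k) = k*(3*k**2 + 2)/9.
Get s_k = R·t_k = k*(-3*k**2 - 2) with R(k) = B(k−1)f(k)/C(k) = k*(3*k**2 + 2)/(9*k**2 + 9*k + 5).
Verify: -9*k**2 - 9*k - 5 matches t_k.
Evaluate s at k=5 and k=1: -385 and -5; difference -380.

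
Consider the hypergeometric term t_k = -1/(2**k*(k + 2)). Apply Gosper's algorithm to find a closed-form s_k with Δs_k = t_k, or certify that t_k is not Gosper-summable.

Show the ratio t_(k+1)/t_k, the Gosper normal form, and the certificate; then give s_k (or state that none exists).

r(k) = (k + 2)/(2*(k + 3)) after simplifying.
Take A(k)=k/2 + 1, B(k)=k + 3, C(k)=1.
Solve (k/2 + 1)·f(k+1) − (k + 2)·f(k) = 1.
Degrees (1,1,0) ⇒ d ≤ -1.
deg f ≤ -1 is impossible — no certificate.

not Gosper-summable; s_k does not exist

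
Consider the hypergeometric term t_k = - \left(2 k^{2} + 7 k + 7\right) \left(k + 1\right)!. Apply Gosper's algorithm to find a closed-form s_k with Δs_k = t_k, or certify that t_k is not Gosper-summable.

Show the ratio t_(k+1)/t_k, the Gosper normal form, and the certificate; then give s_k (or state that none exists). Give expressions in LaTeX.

The ratio is (k + 2)*(7*k + 2*(k + 1)**2 + 14)/(2*k**2 + 7*k + 7).
Take A(k)=k + 2, B(k)=1, C(k)=k**2 + 7*k/2 + 7/2.
f must satisfy (k + 2)·f(k+1) − (1)·f(k) = k**2 + 7*k/2 + 7/2.
deg f ≤ 1 (via 1,0,2).
Solve for f: f(k) = (2*k + 3)/2 (degree 1 ≤ 1).
Get s_k = R·t_k = -(2*k + 3)*factorial(k + 1) with R(k) = B(k−1)f(k)/C(k) = (2*k + 3)/(2*k**2 + 7*k + 7).
Check: Δs_k = -(2*k**2 + 7*k + 7)*factorial(k + 1). ✓

s_k = - \left(2 k + 3\right) \left(k + 1\right)!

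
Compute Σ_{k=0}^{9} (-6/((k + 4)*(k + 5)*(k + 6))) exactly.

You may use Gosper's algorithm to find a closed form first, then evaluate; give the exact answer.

Σ = -19/140

The ratio is (k + 4)/(k + 7).
So A=k + 4 and B=k + 7, with C=1.
f must satisfy (k + 4)·f(k+1) − (k + 6)·f(k) = 1.
From deg A=1, deg B=1, deg C=0: d=2.
A polynomial solution: f(k) = k*(k + 9)/40.
Then R = B(k−1)f/C = k*(k + 6)*(k + 9)/40, so s_k = R(k)·t_k = 3*k*(-k - 9)/(20*(k + 4)*(k + 5)).
s_(k+1) − s_k = -6/(k**3 + 15*k**2 + 74*k + 120) = t_k.
Evaluate s at k=10 and k=0: -19/140 and 0; difference -19/140.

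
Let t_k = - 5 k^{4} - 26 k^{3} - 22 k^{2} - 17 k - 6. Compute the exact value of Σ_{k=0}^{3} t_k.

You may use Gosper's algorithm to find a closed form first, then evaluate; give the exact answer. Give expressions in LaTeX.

Σ = -1860

Step 1: r(k) = (5*k**4 + 46*k**3 + 130*k**2 + 159*k + 76)/(5*k**4 + 26*k**3 + 22*k**2 + 17*k + 6).
Take A(k)=1, B(k)=1, C(k)=k**4 + 26*k**3/5 + 22*k**2/5 + 17*k/5 + 6/5.
Key eq: (1)·f(k+1) = (1)·f(k) + (k**4 + 26*k**3/5 + 22*k**2/5 + 17*k/5 + 6/5).
Bound: deg f ≤ 5.
Solve for f: f(k) = k*(k**4 + 4*k**3 - 4*k**2 + 4*k + 1)/5 (degree 5 ≤ 5).
Get s_k = R·t_k = k*(-k**4 - 4*k**3 + 4*k**2 - 4*k - 1) with R(k) = B(k−1)f(k)/C(k) = k*(k**4 + 4*k**3 - 4*k**2 + 4*k + 1)/(5*k**4 + 26*k**3 + 22*k**2 + 17*k + 6).
s_(k+1) − s_k = -5*k**4 - 26*k**3 - 22*k**2 - 17*k - 6 = t_k.
Σ_(k=0)^(3) t_k = s_(4) − s_(0) = -1860 − (0) = -1860.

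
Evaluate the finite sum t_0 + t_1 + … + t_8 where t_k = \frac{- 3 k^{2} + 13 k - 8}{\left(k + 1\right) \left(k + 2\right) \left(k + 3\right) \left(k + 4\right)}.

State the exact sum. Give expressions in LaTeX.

The ratio is -(k + 1)*(13*k - 3*(k + 1)**2 + 5)/((k + 5)*(3*k**2 - 13*k + 8)).
Gosper form: A/B · C(k+1)/C(k) with A=k + 1, B=k + 5, C=k**2 - 13*k/3 + 8/3.
f must satisfy (k + 1)·f(k+1) − (k + 4)·f(k) = k**2 - 13*k/3 + 8/3.
Degrees (1,1,2) ⇒ d ≤ 3.
Coefficient equations give f(k) = k*(k**2 + 15)/6.
Certificate R = B(k−1)f/C = k*(k + 4)*(k**2 + 15)/(2*(3*k**2 - 13*k + 8)) gives s_k = k*(-k**2 - 15)/(2*(k + 1)*(k + 2)*(k + 3)).
Verify: (-3*k**2 + 13*k - 8)/(k**4 + 10*k**3 + 35*k**2 + 50*k + 24) matches t_k.
Evaluate s at k=9 and k=0: -18/55 and 0; difference -18/55.

Σ = -18/55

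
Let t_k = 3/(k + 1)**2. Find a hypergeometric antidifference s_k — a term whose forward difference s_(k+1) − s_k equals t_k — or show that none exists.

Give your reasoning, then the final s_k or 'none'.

none (Gosper's algorithm certifies no s_k)

r(k) = (k + 1)**2/(k + 2)**2 after simplifying.
Normal form (A,B,C) = (k**2 + 2*k + 1, k**2 + 4*k + 4, 1).
Set up (k**2 + 2*k + 1)·f(k+1) − (k**2 + 2*k + 1)·f(k) − (1) = 0.
d = 0 from the (2,2,0) case.
Put f(k) = c0: A·f(k+1) − B(k−1)·f(k) − C = -1; need -1 = 0 — inconsistent ⇒ no f, not summable.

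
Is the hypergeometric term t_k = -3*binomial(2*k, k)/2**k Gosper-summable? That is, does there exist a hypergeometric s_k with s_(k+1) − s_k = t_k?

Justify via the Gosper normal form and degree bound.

t_(k+1)/t_k = (2*k + 1)/(k + 1).
So A=2*k + 1 and B=k + 1, with C=1.
Set up (2*k + 1)·f(k+1) − (k)·f(k) − (1) = 0.
deg f ≤ -1 (via 1,1,0).
Negative degree bound (-1): no f exists, t_k not Gosper-summable.

No — negative degree bound, so no certificate f.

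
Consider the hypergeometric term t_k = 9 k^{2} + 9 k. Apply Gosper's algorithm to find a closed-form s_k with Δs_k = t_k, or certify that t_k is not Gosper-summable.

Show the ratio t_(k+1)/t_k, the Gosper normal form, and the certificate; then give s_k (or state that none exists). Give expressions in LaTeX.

s_k = 3 k \left(k^{2} - 1\right)

Ratio r(k) = (k + 2)/k.
Gosper form: A/B · C(k+1)/C(k) with A=1, B=1, C=k**2 + k.
Key eq: (1)·f(k+1) = (1)·f(k) + (k**2 + k).
Bound: deg f ≤ 3.
Solving with deg f ≤ 3: f(k) = k*(k - 1)*(k + 1)/3.
Get s_k = R·t_k = 3*k*(k**2 - 1) with R(k) = B(k−1)f(k)/C(k) = (k - 1)/3.
s_(k+1) − s_k = 9*k*(k + 1) = t_k.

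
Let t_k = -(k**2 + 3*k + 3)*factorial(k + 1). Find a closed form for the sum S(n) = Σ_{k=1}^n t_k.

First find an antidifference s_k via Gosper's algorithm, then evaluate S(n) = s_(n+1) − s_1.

S(n) = -n*factorial(n + 2) - 2*factorial(n + 2) + 4

r(k) = (k + 2)*(3*k + (k + 1)**2 + 6)/(k**2 + 3*k + 3) after simplifying.
Take A(k)=k + 2, B(k)=1, C(k)=k**2 + 3*k + 3.
Need (k + 2)·f(k+1) − (1)·f(k) = k**2 + 3*k + 3.
From deg A=1, deg B=0, deg C=2: d=1.
Coefficient equations give f(k) = k + 1.
So s_k = (B(k−1)f/C)·t_k = ((k + 1)/(k**2 + 3*k + 3))·t_k = -(k + 1)*factorial(k + 1).
Check: Δs_k = -(k**2 + 3*k + 3)*factorial(k + 1). ✓
Σ_(k=1)^n t_k = s_(n+1) − s_(1) = (-(n + 2)*factorial(n + 2)) − (-4), i.e. -n*factorial(n + 2) - 2*factorial(n + 2) + 4.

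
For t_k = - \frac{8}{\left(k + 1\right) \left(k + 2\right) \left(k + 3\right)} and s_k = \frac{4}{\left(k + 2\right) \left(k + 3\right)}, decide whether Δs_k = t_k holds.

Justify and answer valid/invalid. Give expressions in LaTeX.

Invalid: residual \frac{24}{k^{4} + 10 k^{3} + 35 k^{2} + 50 k + 24} ≠ 0.

s_(k+1) = 4/((k + 3)*(k + 4))
s_(k+1) − s_k = -8/(k**3 + 9*k**2 + 26*k + 24)
(s_(k+1) − s_k) − t_k = 24/(k**4 + 10*k**3 + 35*k**2 + 50*k + 24)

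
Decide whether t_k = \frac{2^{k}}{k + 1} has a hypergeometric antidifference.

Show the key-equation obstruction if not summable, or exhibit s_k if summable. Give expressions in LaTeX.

t_(k+1)/t_k = 2*(k + 1)/(k + 2).
Normal form (A,B,C) = (2*k + 2, k + 2, 1).
f must satisfy (2*k + 2)·f(k+1) − (k + 1)·f(k) = 1.
Degrees (1,1,0) ⇒ d ≤ -1.
Negative degree bound (-1): no f exists, t_k not Gosper-summable.

No — t_k has no hypergeometric antidifference.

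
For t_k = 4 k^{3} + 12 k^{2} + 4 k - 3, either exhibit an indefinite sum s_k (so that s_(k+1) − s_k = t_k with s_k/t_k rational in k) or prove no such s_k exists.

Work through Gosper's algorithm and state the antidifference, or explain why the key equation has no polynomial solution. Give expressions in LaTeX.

r(k) = (4*k**3 + 24*k**2 + 40*k + 17)/(4*k**3 + 12*k**2 + 4*k - 3) after simplifying.
A = 1, B = 1, C = k**3 + 3*k**2 + k - 3/4.
Solve (1)·f(k+1) − (1)·f(k) = k**3 + 3*k**2 + k - 3/4.
d = 4 from the (0,0,3) case.
Solving with deg f ≤ 4: f(k) = k*(k**3 + 2*k**2 - 3*k - 3)/4.
Then R = B(k−1)f/C = k*(k**3 + 2*k**2 - 3*k - 3)/(4*k**3 + 12*k**2 + 4*k - 3), so s_k = R(k)·t_k = k*(k**3 + 2*k**2 - 3*k - 3).
Check: Δs_k = 4*k**3 + 12*k**2 + 4*k - 3. ✓

s_k = k \left(k^{3} + 2 k^{2} - 3 k - 3\right)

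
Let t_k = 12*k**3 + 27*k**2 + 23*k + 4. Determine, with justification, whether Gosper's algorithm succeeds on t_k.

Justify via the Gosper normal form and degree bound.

Yes. s_k = k*(3*k**3 + 3*k**2 + k - 3).

Ratio r(k) = (12*k**3 + 63*k**2 + 113*k + 66)/(12*k**3 + 27*k**2 + 23*k + 4).
Factor: A=1; B=1; C=k**3 + 9*k**2/4 + 23*k/12 + 1/3.
Solve (1)·f(k+1) − (1)·f(k) = k**3 + 9*k**2/4 + 23*k/12 + 1/3.
Bound: deg f ≤ 4.
Coefficient equations give f(k) = k*(3*k**3 + 3*k**2 + k - 3)/12.
R(k) = B(k−1)·f(k)/C(k) = k*(3*k**3 + 3*k**2 + k - 3)/(12*k**3 + 27*k**2 + 23*k + 4); s_k = R·t_k = k*(3*k**3 + 3*k**2 + k - 3).
Δs = 12*k**3 + 27*k**2 + 23*k + 4, as required.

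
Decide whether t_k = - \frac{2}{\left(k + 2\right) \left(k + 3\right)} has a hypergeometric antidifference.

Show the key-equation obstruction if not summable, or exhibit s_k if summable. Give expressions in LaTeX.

Step 1: r(k) = (k + 2)/(k + 4).
Gosper form: A/B · C(k+1)/C(k) with A=k + 2, B=k + 4, C=1.
Set up (k + 2)·f(k+1) − (k + 3)·f(k) − (1) = 0.
Bound: deg f ≤ 1.
Coefficient equations give f(k) = k/2.
Certificate R = B(k−1)f/C = k*(k + 3)/2 gives s_k = -k/(k + 2).
Check: Δs_k = -2/(k**2 + 5*k + 6). ✓

Yes. s_k = - \frac{k}{k + 2}.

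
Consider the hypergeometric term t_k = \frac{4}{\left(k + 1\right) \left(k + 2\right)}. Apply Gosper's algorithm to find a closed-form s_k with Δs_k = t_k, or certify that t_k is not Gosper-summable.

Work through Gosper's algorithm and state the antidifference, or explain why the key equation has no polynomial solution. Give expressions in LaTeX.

s_k = \frac{4 k}{k + 1}

Ratio r(k) = (k + 1)/(k + 3).
Gosper form: A/B · C(k+1)/C(k) with A=k + 1, B=k + 3, C=1.
Solve (k + 1)·f(k+1) − (k + 2)·f(k) = 1.
d = 1 from the (1,1,0) case.
Match coefficients ⇒ f(k) = k.
R(k) = B(k−1)·f(k)/C(k) = k*(k + 2); s_k = R·t_k = 4*k/(k + 1).
Check: Δs_k = 4/(k**2 + 3*k + 2). ✓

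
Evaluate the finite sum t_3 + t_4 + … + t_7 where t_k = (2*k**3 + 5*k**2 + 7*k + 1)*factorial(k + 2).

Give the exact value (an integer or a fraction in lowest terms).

Σ = 384651480

The ratio is (2*k**4 + 17*k**3 + 56*k**2 + 84*k + 45)/(2*k**3 + 5*k**2 + 7*k + 1).
Gosper form: A/B · C(k+1)/C(k) with A=k + 3, B=1, C=k**3 + 5*k**2/2 + 7*k/2 + 1/2.
Key eq: (k + 3)·f(k+1) = (1)·f(k) + (k**3 + 5*k**2/2 + 7*k/2 + 1/2).
deg f ≤ 2 (via 1,0,3).
Solving with deg f ≤ 2: f(k) = (2*k**2 - 3*k + 2)/2.
Get s_k = R·t_k = (2*k**2 - 3*k + 2)*factorial(k + 2) with R(k) = B(k−1)f(k)/C(k) = (2*k**2 - 3*k + 2)/(2*k**3 + 5*k**2 + 7*k + 1).
Check: Δs_k = (2*k**3 + 5*k**2 + 7*k + 1)*factorial(k + 2). ✓
Telescoping: Σ = s_(8) − s_(3) = 384652800 − (1320) = 384651480.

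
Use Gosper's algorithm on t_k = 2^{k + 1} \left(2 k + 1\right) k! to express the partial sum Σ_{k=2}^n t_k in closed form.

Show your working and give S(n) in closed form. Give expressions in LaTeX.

Step 1: r(k) = 2*(k + 1)*(2*k + 3)/(2*k + 1).
So A=2*k + 2 and B=1, with C=k + 1/2.
Need (2*k + 2)·f(k+1) − (1)·f(k) = k + 1/2.
deg f ≤ 0 (via 1,0,1).
Solving with deg f ≤ 0: f(k) = 1/2.
Then R = B(k−1)f/C = 1/(2*k + 1), so s_k = R(k)·t_k = 2**(k + 1)*factorial(k).
Verify: 2**(k + 1)*(2*k + 1)*factorial(k) matches t_k.
Evaluate: s_(n+1) = 2**(n + 2)*factorial(n + 1); subtract s_(2) = 16 ⇒ S(n) = 4*2**n*factorial(n + 1) - 16.

S(n) = 4 \cdot 2^{n} \left(n + 1\right)! - 16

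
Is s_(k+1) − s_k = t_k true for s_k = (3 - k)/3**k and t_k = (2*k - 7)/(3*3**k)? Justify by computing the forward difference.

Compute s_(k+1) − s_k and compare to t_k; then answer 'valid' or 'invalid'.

s_(k+1) = (2 - k)/(3*3**k)
s_(k+1) − s_k = (2*k - 7)/(3*3**k)
(s_(k+1) − s_k) − t_k = 0

Valid — Δs_k = t_k.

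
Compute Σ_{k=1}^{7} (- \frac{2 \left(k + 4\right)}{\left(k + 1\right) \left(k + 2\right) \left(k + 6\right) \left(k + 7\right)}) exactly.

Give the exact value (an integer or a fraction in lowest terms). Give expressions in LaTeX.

Σ = -4/63

t_(k+1)/t_k = (k + 1)*(k + 5)*(k + 6)/((k + 3)*(k + 4)*(k + 8)).
Factor: A=k + 1; B=k + 8; C=k**4 + 16*k**3 + 95*k**2 + 248*k + 240.
Solve (k + 1)·f(k+1) − (k + 7)·f(k) = k**4 + 16*k**3 + 95*k**2 + 248*k + 240.
Degrees (1,1,4) ⇒ d ≤ 6.
Match coefficients ⇒ f(k) = k*(k + 2)*(k + 3)*(k + 4)*(k + 5)*(k + 7)/12.
R(k) = B(k−1)·f(k)/C(k) = k*(k + 2)*(k + 7)**2/(12*(k + 4)); s_k = R·t_k = k*(-k - 7)/(6*(k**2 + 7*k + 6)).
Δs = 2*(-k - 4)/(k**4 + 16*k**3 + 83*k**2 + 152*k + 84), as required.
Σ_(k=1)^(7) t_k = s_(8) − s_(1) = -10/63 − (-2/21) = -4/63.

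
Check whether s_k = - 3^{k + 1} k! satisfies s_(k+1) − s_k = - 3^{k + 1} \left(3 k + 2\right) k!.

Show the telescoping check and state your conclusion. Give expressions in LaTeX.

s_(k+1) = -3**(k + 2)*factorial(k + 1)
s_(k+1) − s_k = -3**(k + 1)*(3*k + 2)*factorial(k)
(s_(k+1) − s_k) − t_k = 0

Valid — Δs_k = t_k.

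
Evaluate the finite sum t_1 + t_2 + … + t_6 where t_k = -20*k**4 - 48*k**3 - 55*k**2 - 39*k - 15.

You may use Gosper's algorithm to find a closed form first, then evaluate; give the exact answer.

Σ = -72582

t_(k+1)/t_k = (20*k**4 + 128*k**3 + 319*k**2 + 373*k + 177)/(20*k**4 + 48*k**3 + 55*k**2 + 39*k + 15).
Gosper form: A/B · C(k+1)/C(k) with A=1, B=1, C=k**4 + 12*k**3/5 + 11*k**2/4 + 39*k/20 + 3/4.
Need (1)·f(k+1) − (1)·f(k) = k**4 + 12*k**3/5 + 11*k**2/4 + 39*k/20 + 3/4.
d = 5 from the (0,0,4) case.
Match coefficients ⇒ f(k) = k*(4*k**4 + 2*k**3 + k**2 + 4*k + 4)/20.
Certificate R = B(k−1)f/C = k*(4*k**4 + 2*k**3 + k**2 + 4*k + 4)/(20*k**4 + 48*k**3 + 55*k**2 + 39*k + 15) gives s_k = k*(-4*k**4 - 2*k**3 - k**2 - 4*k - 4).
Check: Δs_k = -20*k**4 - 48*k**3 - 55*k**2 - 39*k - 15. ✓
Sum = s_(7) − s_(1); s_(7) = -72597, s_(1) = -15 ⇒ -72582.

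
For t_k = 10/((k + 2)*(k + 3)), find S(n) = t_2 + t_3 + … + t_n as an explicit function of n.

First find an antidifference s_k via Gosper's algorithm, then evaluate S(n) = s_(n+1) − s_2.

S(n) = 5*(n - 1)/(2*(n + 3))

Compute t_(k+1)/t_k: get (k + 2)/(k + 4).
Gosper form: A/B · C(k+1)/C(k) with A=k + 2, B=k + 4, C=1.
f must satisfy (k + 2)·f(k+1) − (k + 3)·f(k) = 1.
deg f ≤ 1 (via 1,1,0).
Solving with deg f ≤ 1: f(k) = k/2.
So s_k = (B(k−1)f/C)·t_k = (k*(k + 3)/2)·t_k = 5*k/(k + 2).
Check: Δs_k = 10/(k**2 + 5*k + 6). ✓
Evaluate: s_(n+1) = 5*(n + 1)/(n + 3); subtract s_(2) = 5/2 ⇒ S(n) = 5*(n - 1)/(2*(n + 3)).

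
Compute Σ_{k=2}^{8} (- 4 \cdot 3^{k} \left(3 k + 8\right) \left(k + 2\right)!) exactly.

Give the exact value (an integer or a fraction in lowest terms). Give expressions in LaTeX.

t_(k+1)/t_k = 3*(k + 3)*(3*k + 11)/(3*k + 8).
A = 3*k + 9, B = 1, C = k + 8/3.
f must satisfy (3*k + 9)·f(k+1) − (1)·f(k) = k + 8/3.
d = 0 from the (1,0,1) case.
A polynomial solution: f(k) = 1/3.
So s_k = (B(k−1)f/C)·t_k = (1/(3*k + 8))·t_k = -4*3**k*factorial(k + 2).
Check: Δs_k = -4*3**k*(3*k + 8)*factorial(k + 2). ✓
Σ_(k=2)^(8) t_k = s_(9) − s_(2) = -3142729497600 − (-864) = -3142729496736.

Σ = -3142729496736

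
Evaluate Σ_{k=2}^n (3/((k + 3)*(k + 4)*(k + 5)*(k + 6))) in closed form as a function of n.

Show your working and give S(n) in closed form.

Compute t_(k+1)/t_k: get (k + 3)/(k + 7).
Factor: A=k + 3; B=k + 7; C=1.
Need (k + 3)·f(k+1) − (k + 6)·f(k) = 1.
From deg A=1, deg B=1, deg C=0: d=3.
Solve for f: f(k) = k*(k**2 + 12*k + 47)/180 (degree 3 ≤ 3).
Certificate R = B(k−1)f/C = k*(k + 6)*(k**2 + 12*k + 47)/180 gives s_k = k*(k**2 + 12*k + 47)/(60*(k + 3)*(k + 4)*(k + 5)).
Verify: 3/(k**4 + 18*k**3 + 119*k**2 + 342*k + 360) matches t_k.
Evaluate: s_(n+1) = (n**3 + 15*n**2 + 74*n + 60)/(60*(n**3 + 15*n**2 + 74*n + 120)); subtract s_(2) = 1/84 ⇒ S(n) = (n**3 + 15*n**2 + 74*n - 90)/(210*(n**3 + 15*n**2 + 74*n + 120)).

S(n) = (n**3 + 15*n**2 + 74*n - 90)/(210*(n**3 + 15*n**2 + 74*n + 120))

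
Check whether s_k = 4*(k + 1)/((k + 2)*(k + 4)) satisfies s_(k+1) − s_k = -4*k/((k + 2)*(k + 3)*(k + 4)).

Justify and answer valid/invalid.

s_(k+1) = 4*(k + 2)/((k + 3)*(k + 5))
s_(k+1) − s_k = 4*(-k**2 - 3*k + 1)/(k**4 + 14*k**3 + 71*k**2 + 154*k + 120)
(s_(k+1) − s_k) − t_k = 4*(2*k + 1)/(k**4 + 14*k**3 + 71*k**2 + 154*k + 120)

Invalid: residual 4*(2*k + 1)/(k**4 + 14*k**3 + 71*k**2 + 154*k + 120) ≠ 0.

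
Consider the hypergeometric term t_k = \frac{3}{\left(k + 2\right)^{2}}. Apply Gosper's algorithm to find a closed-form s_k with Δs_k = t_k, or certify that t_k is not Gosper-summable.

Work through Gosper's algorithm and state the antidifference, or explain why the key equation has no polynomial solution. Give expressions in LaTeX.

none — t_k is not Gosper-summable

Compute t_(k+1)/t_k: get (k + 2)**2/(k + 3)**2.
Normal form (A,B,C) = (k**2 + 4*k + 4, k**2 + 6*k + 9, 1).
Key eq: (k**2 + 4*k + 4)·f(k+1) = (k**2 + 4*k + 4)·f(k) + (1).
Bound: deg f ≤ 0.
Generic f = c0 gives residual -1; -1 = 0 cannot hold, so t_k is not Gosper-summable.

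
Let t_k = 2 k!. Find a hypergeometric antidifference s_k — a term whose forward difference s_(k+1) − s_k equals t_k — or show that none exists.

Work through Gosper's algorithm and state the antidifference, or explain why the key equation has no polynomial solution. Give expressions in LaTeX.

t_(k+1)/t_k = k + 1.
So A=k + 1 and B=1, with C=1.
Need (k + 1)·f(k+1) − (1)·f(k) = 1.
deg f ≤ -1 (via 1,0,0).
Negative degree bound (-1): no f exists, t_k not Gosper-summable.

none — t_k is not Gosper-summable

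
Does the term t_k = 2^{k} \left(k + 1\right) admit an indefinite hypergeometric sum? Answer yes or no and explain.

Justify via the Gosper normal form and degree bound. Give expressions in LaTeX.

Compute t_(k+1)/t_k: get 2*(k + 2)/(k + 1).
So A=2 and B=1, with C=k + 1.
Set up (2)·f(k+1) − (1)·f(k) − (k + 1) = 0.
From deg A=0, deg B=0, deg C=1: d=1.
Coefficient equations give f(k) = k - 1.
Get s_k = R·t_k = 2**k*(k - 1) with R(k) = B(k−1)f(k)/C(k) = (k - 1)/(k + 1).
Δs = 2**k*(k + 1), as required.

Yes. s_k = 2^{k} \left(k - 1\right).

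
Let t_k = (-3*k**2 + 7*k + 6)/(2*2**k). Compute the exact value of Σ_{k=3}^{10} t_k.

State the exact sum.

r(k) = (3*k**2 - k - 10)/(2*(3*k**2 - 7*k - 6)) after simplifying.
Gosper form: A/B · C(k+1)/C(k) with A=1/2, B=1, C=k**2 - 7*k/3 - 2.
Set up (1/2)·f(k+1) − (1)·f(k) − (k**2 - 7*k/3 - 2) = 0.
d = 2 from the (0,0,2) case.
Solve for f: f(k) = -2*(k + 1)*(3*k - 4)/3 (degree 2 ≤ 2).
Then R = B(k−1)f/C = -2*(k + 1)*(3*k - 4)/((k - 3)*(3*k + 2)), so s_k = R(k)·t_k = (3*k**2 - k - 4)/2**k.
Δs = (-3*k**2 + 7*k + 6)/(2*2**k), as required.
Σ_(k=3)^(10) t_k = s_(11) − s_(3) = 87/512 − (5/2) = -1193/512.

Σ = -1193/512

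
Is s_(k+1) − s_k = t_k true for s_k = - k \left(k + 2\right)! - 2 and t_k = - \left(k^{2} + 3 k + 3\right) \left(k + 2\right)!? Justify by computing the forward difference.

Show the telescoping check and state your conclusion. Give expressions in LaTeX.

valid (s_(k+1) − s_k reduces to t_k)

s_(k+1) = -(k + 1)*factorial(k + 3) - 2
s_(k+1) − s_k = -(k**2 + 3*k + 3)*factorial(k + 2)
(s_(k+1) − s_k) − t_k = 0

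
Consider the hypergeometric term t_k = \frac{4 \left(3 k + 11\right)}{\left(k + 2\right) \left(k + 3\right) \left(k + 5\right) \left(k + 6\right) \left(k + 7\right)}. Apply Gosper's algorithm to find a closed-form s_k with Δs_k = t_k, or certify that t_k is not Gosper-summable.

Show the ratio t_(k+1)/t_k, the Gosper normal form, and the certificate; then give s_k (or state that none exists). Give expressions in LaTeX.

s_k = \frac{k \left(k^{2} + 13 k + 52\right)}{15 \left(k^{3} + 13 k^{2} + 52 k + 60\right)}

r(k) = (k + 2)*(k + 5)*(3*k + 14)/((k + 4)*(k + 8)*(3*k + 11)) after simplifying.
Normal form (A,B,C) = (k + 2, k + 8, k**2 + 23*k/3 + 44/3).
Set up (k + 2)·f(k+1) − (k + 7)·f(k) − (k**2 + 23*k/3 + 44/3) = 0.
d = 5 from the (1,1,2) case.
A polynomial solution: f(k) = k*(k + 3)*(k + 4)*(k**2 + 13*k + 52)/180.
Get s_k = R·t_k = k*(k**2 + 13*k + 52)/(15*(k**3 + 13*k**2 + 52*k + 60)) with R(k) = B(k−1)f(k)/C(k) = k*(k + 3)*(k + 7)*(k**2 + 13*k + 52)/(60*(3*k + 11)).
s_(k+1) − s_k = 4*(3*k + 11)/(k**5 + 23*k**4 + 203*k**3 + 853*k**2 + 1692*k + 1260) = t_k.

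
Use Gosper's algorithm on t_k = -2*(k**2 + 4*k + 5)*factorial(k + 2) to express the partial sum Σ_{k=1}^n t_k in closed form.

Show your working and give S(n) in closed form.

S(n) = -2*n*factorial(n + 3) - 4*factorial(n + 3) + 24

r(k) = (k + 3)*(4*k + (k + 1)**2 + 9)/(k**2 + 4*k + 5) after simplifying.
A = k + 3, B = 1, C = k**2 + 4*k + 5.
Key eq: (k + 3)·f(k+1) = (1)·f(k) + (k**2 + 4*k + 5).
From deg A=1, deg B=0, deg C=2: d=1.
Coefficient equations give f(k) = k + 1.
Then R = B(k−1)f/C = (k + 1)/(k**2 + 4*k + 5), so s_k = R(k)·t_k = -2*(k + 1)*factorial(k + 2).
Δs = -2*(k**2 + 4*k + 5)*factorial(k + 2), as required.
Σ_(k=1)^n t_k = s_(n+1) − s_(1) = (-2*(n + 2)*factorial(n + 3)) − (-24), i.e. -2*n*factorial(n + 3) - 4*factorial(n + 3) + 24.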